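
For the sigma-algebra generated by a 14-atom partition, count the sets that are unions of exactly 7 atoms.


Each element of F is a union of some subset of the 14 atoms.
Elements that are unions of exactly 7 atoms correspond to 7-element subsets of the 14 atoms.
Count = C(14, 7) = 14! / (7! * 7!) = 3432.


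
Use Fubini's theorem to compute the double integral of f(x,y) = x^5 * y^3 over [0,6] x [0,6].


By Fubini's theorem, the double integral factors as a product of single integrals:
Step 1: integral_0^6 x^5 dx = [x^6/6] from 0 to 6
     = 6^6/6 = 7776
Step 2: integral_0^6 y^3 dy = [y^4/4] from 0 to 6
     = 6^4/4 = 324
Step 3: Double integral = 7776 * 324 = 2.519424e+06


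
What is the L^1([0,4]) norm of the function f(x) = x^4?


Step 1: ||f||_1 = (integral_0^4 |x^4|^1 dx)^(1/1)
     = (integral_0^4 x^4 dx)^(1/1)
Step 2: integral_0^4 x^4 dx = [x^5/(5)] from 0 to 4 = 4^5/5
     = 1024/5 = 204.8
Step 3: ||f||_1 = (204.8)^(1/1) = 204.8


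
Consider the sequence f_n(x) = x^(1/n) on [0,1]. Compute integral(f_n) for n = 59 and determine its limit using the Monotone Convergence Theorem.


At n = 59: f_59(x) = x^(1/59).
Step 1: integral(x^(1/59), 0, 1) = [x^(1/59+1) / (1/59+1)] from 0 to 1
     = 1 / (1/59 + 1) = 1 / ((59+1)/59) = 59/(59+1)
     = 59/60 = 0.983333
Step 2: As n -> infinity, f_n(x) = x^(1/n) -> 1 for x in (0,1], and f_n is increasing in n.
By MCT, lim_n integral(f_n) = integral(lim_n f_n) = integral(1, 0, 1) = 1.
Step 3: Verify convergence: 59/60 = 0.983333 -> 1


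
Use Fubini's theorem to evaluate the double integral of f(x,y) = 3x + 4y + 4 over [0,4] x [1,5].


By Fubini, integrate in x first, then y.
Step 1: Fix y, integrate over x in [0,4]:
  integral(3x + 4y + 4, x=0..4)
  = 3*(4^2 - 0^2)/2 + (4y + 4)*(4 - 0)
  = 24 + (4y + 4)*4
  = 24 + 16y + 16
  = 40 + 16y
Step 2: Integrate over y in [1,5]:
  integral(40 + 16y, y=1..5)
  = 40*4 + 16*(5^2 - 1^2)/2
  = 160 + 192
  = 352


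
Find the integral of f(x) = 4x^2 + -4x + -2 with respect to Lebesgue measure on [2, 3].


The Lebesgue integral of a Riemann-integrable function agrees with the Riemann integral.
Antiderivative F(x) = (4/3)x^3 + (-4/2)x^2 + -2x
F(3) = (4/3)*3^3 + (-4/2)*3^2 + -2*3
     = (4/3)*27 + (-4/2)*9 + -2*3
     = 36 + -18 + -6
     = 12
F(2) = -1.333333
Integral = F(3) - F(2) = 12 - -1.333333 = 13.333333


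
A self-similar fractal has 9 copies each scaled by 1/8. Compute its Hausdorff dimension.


For a self-similar set with N copies scaled by 1/r:
dim_H = log(N)/log(r) = log(9)/log(8)
= 2.197225/2.079442
= 1.056642


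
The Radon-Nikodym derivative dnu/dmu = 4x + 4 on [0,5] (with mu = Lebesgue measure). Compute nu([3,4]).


nu(A) = integral_A (dnu/dmu) dmu = integral_3^4 (4x + 4) dx
Step 1: Antiderivative F(x) = (4/2)x^2 + 4x
Step 2: F(4) = (4/2)*4^2 + 4*4 = 32 + 16 = 48
Step 3: F(3) = (4/2)*3^2 + 4*3 = 18 + 12 = 30
Step 4: nu([3,4]) = F(4) - F(3) = 48 - 30 = 18


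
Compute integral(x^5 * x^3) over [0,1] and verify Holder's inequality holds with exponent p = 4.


Step 1: Exact integral of f*g = integral(x^8, 0, 1) = 1/9
     = 0.111111
Step 2: Holder bound with p=4, q=1.333333:
  ||f||_p = (integral x^20 dx)^(1/4) = (1/21)^(1/4) = 0.467138
  ||g||_q = (integral x^4 dx)^(1/1.333333) = (1/5)^(1/1.333333) = 0.29907
Step 3: Holder bound = ||f||_p * ||g||_q = 0.467138 * 0.29907 = 0.139707
Verification: 0.111111 <= 0.139707 (Holder holds)


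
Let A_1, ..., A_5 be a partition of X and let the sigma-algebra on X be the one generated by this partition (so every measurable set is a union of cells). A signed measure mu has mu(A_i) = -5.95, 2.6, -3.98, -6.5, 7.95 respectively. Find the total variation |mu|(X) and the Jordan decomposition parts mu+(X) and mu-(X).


Step 1: Every measurable set is a union of atoms (the cells / points), so a Hahn decomposition is
  obtained by grouping atoms by sign: P = union of atoms with mu > 0, N = union of the remaining atoms.
  Atoms in P (indices): 2, 5;  atoms in N (indices): 1, 3, 4
  Positive values: 2.6, 7.95
  Negative values: -5.95, -3.98, -6.5
Step 2: mu+(X) = mu(P) = sum of positive atom values = 10.55
Step 3: mu-(X) = -mu(N) = sum of |negative atom values| = 16.43
Step 4: |mu|(X) = mu+(X) + mu-(X) = 10.55 + 16.43 = 26.98


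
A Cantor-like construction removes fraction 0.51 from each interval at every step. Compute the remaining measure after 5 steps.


Step 1: At each step, fraction remaining = 1 - 0.51 = 0.49
Step 2: After 5 steps, measure = (0.49)^5
Step 3: Computing the power step by step:
  After step 1: 0.49
  After step 2: 0.2401
  After step 3: 0.117649
  After step 4: 0.057648
  After step 5: 0.028248
Result = 0.028248


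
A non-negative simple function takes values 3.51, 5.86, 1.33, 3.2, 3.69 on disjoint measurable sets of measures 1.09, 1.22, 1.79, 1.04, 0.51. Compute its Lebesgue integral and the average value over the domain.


Step 1: Integral = sum(value_i * measure_i)
= 3.51*1.09 + 5.86*1.22 + 1.33*1.79 + 3.2*1.04 + 3.69*0.51
= 3.8259 + 7.1492 + 2.3807 + 3.328 + 1.8819
= 18.5657
Step 2: Total measure of domain = 1.09 + 1.22 + 1.79 + 1.04 + 0.51 = 5.65
Step 3: Average value = 18.5657 / 5.65 = 3.285965


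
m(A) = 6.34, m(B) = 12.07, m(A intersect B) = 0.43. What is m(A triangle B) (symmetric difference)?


m(A Delta B) = m(A) + m(B) - 2*m(A n B)
= 6.34 + 12.07 - 2*0.43
= 6.34 + 12.07 - 0.86
= 17.55


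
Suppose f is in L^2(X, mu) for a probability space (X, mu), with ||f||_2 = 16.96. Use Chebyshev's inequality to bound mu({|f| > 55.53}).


Chebyshev/Markov inequality: mu(|f| > eps) <= (||f||_p / eps)^p
Step 1: ||f||_2 / eps = 16.96 / 55.53 = 0.30542
Step 2: Raise to power p = 2:
  (0.30542)^2 = 0.093282
Step 3: Therefore mu(|f| > 55.53) <= 0.093282


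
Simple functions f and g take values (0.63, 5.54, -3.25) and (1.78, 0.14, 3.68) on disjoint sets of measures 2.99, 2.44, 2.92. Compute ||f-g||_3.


Step 1: Compute differences f_i - g_i:
  0.63 - 1.78 = -1.15
  5.54 - 0.14 = 5.4
  -3.25 - 3.68 = -6.93
Step 2: Compute |diff|^3 * measure for each set:
  |-1.15|^3 * 2.99 = 1.520875 * 2.99 = 4.547416
  |5.4|^3 * 2.44 = 157.464 * 2.44 = 384.21216
  |-6.93|^3 * 2.92 = 332.812557 * 2.92 = 971.812666
Step 3: Sum = 1360.572243
Step 4: ||f-g||_3 = (1360.572243)^(1/3) = 11.08087


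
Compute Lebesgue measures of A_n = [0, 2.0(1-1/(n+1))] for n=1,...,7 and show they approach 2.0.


By continuity of measure from below: if A_n increases to A, then m(A_n) -> m(A).
Here A = [0, 2.0], so m(A) = 2
Step 1: a_1 = 2.0*(1 - 1/2) = 1, m(A_1) = 1
Step 2: a_2 = 2.0*(1 - 1/3) = 1.3333, m(A_2) = 1.3333
Step 3: a_3 = 2.0*(1 - 1/4) = 1.5, m(A_3) = 1.5
Step 4: a_4 = 2.0*(1 - 1/5) = 1.6, m(A_4) = 1.6
Step 5: a_5 = 2.0*(1 - 1/6) = 1.6667, m(A_5) = 1.6667
Step 6: a_6 = 2.0*(1 - 1/7) = 1.7143, m(A_6) = 1.7143
Step 7: a_7 = 2.0*(1 - 1/8) = 1.75, m(A_7) = 1.75
Limit: m(A_n) -> m([0,2.0]) = 2


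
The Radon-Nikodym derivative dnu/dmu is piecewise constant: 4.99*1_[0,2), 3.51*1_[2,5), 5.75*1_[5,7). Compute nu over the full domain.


Integrate each piece of the Radon-Nikodym derivative:
Step 1: integral_0^2 4.99 dx = 4.99*(2-0) = 4.99*2 = 9.98
Step 2: integral_2^5 3.51 dx = 3.51*(5-2) = 3.51*3 = 10.53
Step 3: integral_5^7 5.75 dx = 5.75*(7-5) = 5.75*2 = 11.5
Total: 9.98 + 10.53 + 11.5 = 32.01


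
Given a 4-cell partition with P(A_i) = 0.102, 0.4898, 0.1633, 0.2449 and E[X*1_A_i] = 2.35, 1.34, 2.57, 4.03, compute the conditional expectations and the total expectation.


For each cell A_i: E[X|A_i] = E[X*1_A_i] / P(A_i)
Step 1: E[X|A_1] = 2.35 / 0.102 = 23.039216
Step 2: E[X|A_2] = 1.34 / 0.4898 = 2.735811
Step 3: E[X|A_3] = 2.57 / 0.1633 = 15.737906
Step 4: E[X|A_4] = 4.03 / 0.2449 = 16.455696
Verification: E[X] = sum E[X*1_A_i] = 2.35 + 1.34 + 2.57 + 4.03 = 10.29


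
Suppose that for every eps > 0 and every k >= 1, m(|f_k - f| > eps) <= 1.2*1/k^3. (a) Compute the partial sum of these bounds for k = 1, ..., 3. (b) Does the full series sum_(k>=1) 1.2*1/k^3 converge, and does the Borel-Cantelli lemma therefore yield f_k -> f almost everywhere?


Step 1: List the terms 1.2*1/k^3 for k = 1 to 3:
  k=1: 1.2
  k=2: 0.15
  k=3: 0.044444
Step 2: Partial sum = 1.2 + 0.15 + 0.044444
     = 1.394444
Step 3: The full series sum_(k>=1) 1.2*1/k^3 converges (p-series with p = 3 > 1; a constant multiple of a convergent series converges).
Step 4: Fix eps > 0. Since sum_k m(|f_k - f| > eps) < infinity, the Borel-Cantelli lemma gives
        m(limsup_k {|f_k - f| > eps}) = 0, i.e. for a.e. x, |f_k(x) - f(x)| <= eps for all large k.
        Applying this with eps = 1/j for j = 1, 2, ... and intersecting the countably many full-measure sets,
        for a.e. x we get limsup_k |f_k(x) - f(x)| <= 1/j for every j, hence f_k -> f almost everywhere.
Conclusion: series converges; Borel-Cantelli yields f_k -> f a.e.


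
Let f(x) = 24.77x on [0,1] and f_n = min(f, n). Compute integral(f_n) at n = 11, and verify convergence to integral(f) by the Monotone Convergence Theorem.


f(x) = 24.77x on [0,1]; f_n(x) = min(24.77x, n). At n = 11:
Step 1: f(x) reaches 11 at x = 11/24.77 = 0.444086
Step 2: integral(f_11) = integral(24.77x, 0, 0.444086) + integral(11, 0.444086, 1)
       = 24.77*0.444086^2/2 + 11*(1 - 0.444086)
       = 2.442471 + 6.115059
       = 8.557529
Step 3: As n -> infinity, f_n increases to f, so by MCT integral(f_n) -> integral(f) = 24.77/2 = 12.385.
Convergence: integral(f_11) = 8.557529 -> 12.385 as n -> infinity


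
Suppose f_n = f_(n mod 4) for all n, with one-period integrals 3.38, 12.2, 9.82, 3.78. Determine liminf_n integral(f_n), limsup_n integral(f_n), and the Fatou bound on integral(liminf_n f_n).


The sequence (integral(f_n)) is periodic with period 4, repeating the values 3.38, 12.2, 9.82, 3.78 indefinitely.
Step 1: For a periodic sequence, every tail (a_m, a_(m+1), ...) contains all 4 period values infinitely often.
Step 2: Hence inf of every tail = min of the period values = min(3.38, 12.2, 9.82, 3.78) = 3.38.
        liminf_n integral(f_n) = sup over m of (inf of tail from m) = 3.38.
Step 3: Similarly sup of every tail = max of the period values = 12.2.
        limsup_n integral(f_n) = 12.2.
Step 4: Fatou's lemma: integral(liminf_n f_n) <= liminf_n integral(f_n) = 3.38.
        So the integral of the pointwise liminf is at most 3.38.


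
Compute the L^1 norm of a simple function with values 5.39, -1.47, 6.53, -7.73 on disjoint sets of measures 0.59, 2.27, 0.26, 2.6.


Step 1: Compute |f_i|^1 for each value:
  |5.39|^1 = 5.39
  |-1.47|^1 = 1.47
  |6.53|^1 = 6.53
  |-7.73|^1 = 7.73
Step 2: Multiply by measures and sum:
  5.39 * 0.59 = 3.1801
  1.47 * 2.27 = 3.3369
  6.53 * 0.26 = 1.6978
  7.73 * 2.6 = 20.098
Sum = 3.1801 + 3.3369 + 1.6978 + 20.098 = 28.3128
Step 3: Take the p-th root:
||f||_1 = (28.3128)^(1/1) = 28.3128


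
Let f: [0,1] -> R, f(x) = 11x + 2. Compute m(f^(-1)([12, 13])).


f^(-1)([12, 13]) = {x : 12 <= 11x + 2 <= 13}
Solving: (12 - 2)/11 <= x <= (13 - 2)/11
= [0.909091, 1]
Intersecting with [0,1]: [0.909091, 1]
Measure = 1 - 0.909091 = 0.090909


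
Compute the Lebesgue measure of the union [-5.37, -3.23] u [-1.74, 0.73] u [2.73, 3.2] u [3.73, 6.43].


For pairwise disjoint intervals, m(union) = sum of lengths.
= (-3.23 - -5.37) + (0.73 - -1.74) + (3.2 - 2.73) + (6.43 - 3.73)
= 2.14 + 2.47 + 0.47 + 2.7
= 7.78


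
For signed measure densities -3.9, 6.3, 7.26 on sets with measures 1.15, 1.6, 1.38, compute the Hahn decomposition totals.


Step 1: Compute signed measure on each set:
  Set 1: -3.9 * 1.15 = -4.485
  Set 2: 6.3 * 1.6 = 10.08
  Set 3: 7.26 * 1.38 = 10.0188
Step 2: Total signed measure = (-4.485) + (10.08) + (10.0188)
     = 15.6138
Step 3: Positive part mu+(X) = sum of positive contributions = 20.0988
Step 4: Negative part mu-(X) = |sum of negative contributions| = 4.485


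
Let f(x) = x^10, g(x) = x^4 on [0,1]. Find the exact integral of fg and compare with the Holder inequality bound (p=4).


Step 1: Exact integral of f*g = integral(x^14, 0, 1) = 1/15
     = 0.066667
Step 2: Holder bound with p=4, q=1.333333:
  ||f||_p = (integral x^40 dx)^(1/4) = (1/41)^(1/4) = 0.395188
  ||g||_q = (integral x^5.333333 dx)^(1/1.333333) = (1/6.333333)^(1/1.333333) = 0.250482
Step 3: Holder bound = ||f||_p * ||g||_q = 0.395188 * 0.250482 = 0.098987
Verification: 0.066667 <= 0.098987 (Holder holds)


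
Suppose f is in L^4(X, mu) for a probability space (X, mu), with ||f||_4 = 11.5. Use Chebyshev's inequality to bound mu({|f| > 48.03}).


Chebyshev/Markov inequality: mu(|f| > eps) <= (||f||_p / eps)^p
Step 1: ||f||_4 / eps = 11.5 / 48.03 = 0.239434
Step 2: Raise to power p = 4:
  (0.239434)^4 = 0.003287
Step 3: Therefore mu(|f| > 48.03) <= 0.003287


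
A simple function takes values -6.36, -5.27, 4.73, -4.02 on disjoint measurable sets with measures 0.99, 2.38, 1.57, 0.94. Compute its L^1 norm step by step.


Step 1: Compute |f_i|^1 for each value:
  |-6.36|^1 = 6.36
  |-5.27|^1 = 5.27
  |4.73|^1 = 4.73
  |-4.02|^1 = 4.02
Step 2: Multiply by measures and sum:
  6.36 * 0.99 = 6.2964
  5.27 * 2.38 = 12.5426
  4.73 * 1.57 = 7.4261
  4.02 * 0.94 = 3.7788
Sum = 6.2964 + 12.5426 + 7.4261 + 3.7788 = 30.0439
Step 3: Take the p-th root:
||f||_1 = (30.0439)^(1/1) = 30.0439


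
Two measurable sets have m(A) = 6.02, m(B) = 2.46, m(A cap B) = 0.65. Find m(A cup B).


By inclusion-exclusion: m(A u B) = m(A) + m(B) - m(A n B)
= 6.02 + 2.46 - 0.65
= 7.83


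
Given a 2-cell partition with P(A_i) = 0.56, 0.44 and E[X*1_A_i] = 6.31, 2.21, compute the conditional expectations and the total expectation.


For each cell A_i: E[X|A_i] = E[X*1_A_i] / P(A_i)
Step 1: E[X|A_1] = 6.31 / 0.56 = 11.267857
Step 2: E[X|A_2] = 2.21 / 0.44 = 5.022727
Verification: E[X] = sum E[X*1_A_i] = 6.31 + 2.21 = 8.52


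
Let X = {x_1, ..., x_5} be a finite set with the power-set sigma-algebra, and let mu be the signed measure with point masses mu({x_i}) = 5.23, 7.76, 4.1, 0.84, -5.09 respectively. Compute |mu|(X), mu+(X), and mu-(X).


Step 1: Every measurable set is a union of atoms (the cells / points), so a Hahn decomposition is
  obtained by grouping atoms by sign: P = union of atoms with mu > 0, N = union of the remaining atoms.
  Atoms in P (indices): 1, 2, 3, 4;  atoms in N (indices): 5
  Positive values: 5.23, 7.76, 4.1, 0.84
  Negative values: -5.09
Step 2: mu+(X) = mu(P) = sum of positive atom values = 17.93
Step 3: mu-(X) = -mu(N) = sum of |negative atom values| = 5.09
Step 4: |mu|(X) = mu+(X) + mu-(X) = 17.93 + 5.09 = 23.02


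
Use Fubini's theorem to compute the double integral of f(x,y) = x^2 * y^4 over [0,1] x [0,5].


By Fubini's theorem, the double integral factors as a product of single integrals:
Step 1: integral_0^1 x^2 dx = [x^3/3] from 0 to 1
     = 1^3/3 = 0.333333
Step 2: integral_0^5 y^4 dy = [y^5/5] from 0 to 5
     = 5^5/5 = 625
Step 3: Double integral = 0.333333 * 625 = 208.333333


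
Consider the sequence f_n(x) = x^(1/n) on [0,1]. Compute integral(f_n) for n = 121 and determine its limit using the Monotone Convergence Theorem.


At n = 121: f_121(x) = x^(1/121).
Step 1: integral(x^(1/121), 0, 1) = [x^(1/121+1) / (1/121+1)] from 0 to 1
     = 1 / (1/121 + 1) = 1 / ((121+1)/121) = 121/(121+1)
     = 121/122 = 0.991803
Step 2: As n -> infinity, f_n(x) = x^(1/n) -> 1 for x in (0,1], and f_n is increasing in n.
By MCT, lim_n integral(f_n) = integral(lim_n f_n) = integral(1, 0, 1) = 1.
Step 3: Verify convergence: 121/122 = 0.991803 -> 1


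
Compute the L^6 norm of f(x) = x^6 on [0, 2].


Step 1: ||f||_6 = (integral_0^2 |x^6|^6 dx)^(1/6)
     = (integral_0^2 x^36 dx)^(1/6)
Step 2: integral_0^2 x^36 dx = [x^37/(37)] from 0 to 2 = 2^37/37
     = 137438953472/37 = 3.714566e+09
Step 3: ||f||_6 = (3.714566e+09)^(1/6) = 39.35362


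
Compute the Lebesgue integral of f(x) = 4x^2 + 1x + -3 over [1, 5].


The Lebesgue integral of a Riemann-integrable function agrees with the Riemann integral.
Antiderivative F(x) = (4/3)x^3 + (1/2)x^2 + -3x
F(5) = (4/3)*5^3 + (1/2)*5^2 + -3*5
     = (4/3)*125 + (1/2)*25 + -3*5
     = 166.666667 + 12.5 + -15
     = 164.166667
F(1) = -1.166667
Integral = F(5) - F(1) = 164.166667 - -1.166667 = 165.333333


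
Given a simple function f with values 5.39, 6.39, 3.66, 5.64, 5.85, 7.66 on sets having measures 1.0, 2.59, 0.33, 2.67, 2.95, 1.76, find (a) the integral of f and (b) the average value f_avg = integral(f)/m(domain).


Step 1: Integral = sum(value_i * measure_i)
= 5.39*1.0 + 6.39*2.59 + 3.66*0.33 + 5.64*2.67 + 5.85*2.95 + 7.66*1.76
= 5.39 + 16.5501 + 1.2078 + 15.0588 + 17.2575 + 13.4816
= 68.9458
Step 2: Total measure of domain = 1.0 + 2.59 + 0.33 + 2.67 + 2.95 + 1.76 = 11.3
Step 3: Average value = 68.9458 / 11.3 = 6.101398


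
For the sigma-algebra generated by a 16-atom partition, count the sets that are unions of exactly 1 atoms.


Each element of F is a union of some subset of the 16 atoms.
Elements that are unions of exactly 1 atoms correspond to 1-element subsets of the 16 atoms.
Count = C(16, 1) = 16! / (1! * 15!) = 16.


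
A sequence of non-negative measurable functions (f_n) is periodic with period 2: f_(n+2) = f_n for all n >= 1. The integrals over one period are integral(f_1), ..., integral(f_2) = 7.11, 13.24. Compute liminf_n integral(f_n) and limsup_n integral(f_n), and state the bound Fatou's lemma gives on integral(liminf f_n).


The sequence (integral(f_n)) is periodic with period 2, repeating the values 7.11, 13.24 indefinitely.
Step 1: For a periodic sequence, every tail (a_m, a_(m+1), ...) contains all 2 period values infinitely often.
Step 2: Hence inf of every tail = min of the period values = min(7.11, 13.24) = 7.11.
        liminf_n integral(f_n) = sup over m of (inf of tail from m) = 7.11.
Step 3: Similarly sup of every tail = max of the period values = 13.24.
        limsup_n integral(f_n) = 13.24.
Step 4: Fatou's lemma: integral(liminf_n f_n) <= liminf_n integral(f_n) = 7.11.
        So the integral of the pointwise liminf is at most 7.11.


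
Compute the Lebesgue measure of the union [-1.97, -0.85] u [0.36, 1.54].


For pairwise disjoint intervals, m(union) = sum of lengths.
= (-0.85 - -1.97) + (1.54 - 0.36)
= 1.12 + 1.18
= 2.3


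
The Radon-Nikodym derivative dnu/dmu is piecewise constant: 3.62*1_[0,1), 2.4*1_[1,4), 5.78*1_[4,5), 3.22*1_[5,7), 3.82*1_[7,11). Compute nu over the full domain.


Integrate each piece of the Radon-Nikodym derivative:
Step 1: integral_0^1 3.62 dx = 3.62*(1-0) = 3.62*1 = 3.62
Step 2: integral_1^4 2.4 dx = 2.4*(4-1) = 2.4*3 = 7.2
Step 3: integral_4^5 5.78 dx = 5.78*(5-4) = 5.78*1 = 5.78
Step 4: integral_5^7 3.22 dx = 3.22*(7-5) = 3.22*2 = 6.44
Step 5: integral_7^11 3.82 dx = 3.82*(11-7) = 3.82*4 = 15.28
Total: 3.62 + 7.2 + 5.78 + 6.44 + 15.28 = 38.32


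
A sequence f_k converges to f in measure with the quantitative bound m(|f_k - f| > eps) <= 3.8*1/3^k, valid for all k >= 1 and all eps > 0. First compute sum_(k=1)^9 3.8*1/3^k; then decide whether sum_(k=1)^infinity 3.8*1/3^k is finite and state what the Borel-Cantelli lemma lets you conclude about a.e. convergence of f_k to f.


Step 1: List the terms 3.8*1/3^k for k = 1 to 9:
  k=1: 1.266667
  k=2: 0.422222
  k=3: 0.140741
  k=4: 0.046914
  k=5: 0.015638
  k=6: 0.005213
  k=7: 0.001738
  k=8: 5.791800e-04
  k=9: 1.930600e-04
Step 2: Partial sum = 1.266667 + 0.422222 + 0.140741 + 0.046914 + 0.015638 + 0.005213 + 0.001738 + 5.791800e-04 + 1.930600e-04
     = 1.899903
Step 3: The full series sum_(k>=1) 3.8*1/3^k converges (geometric series with ratio 1/3 < 1; a constant multiple of a convergent series converges).
Step 4: Fix eps > 0. Since sum_k m(|f_k - f| > eps) < infinity, the Borel-Cantelli lemma gives
        m(limsup_k {|f_k - f| > eps}) = 0, i.e. for a.e. x, |f_k(x) - f(x)| <= eps for all large k.
        Applying this with eps = 1/j for j = 1, 2, ... and intersecting the countably many full-measure sets,
        for a.e. x we get limsup_k |f_k(x) - f(x)| <= 1/j for every j, hence f_k -> f almost everywhere.
Conclusion: series converges; Borel-Cantelli yields f_k -> f a.e.


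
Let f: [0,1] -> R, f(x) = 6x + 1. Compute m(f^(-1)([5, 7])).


f^(-1)([5, 7]) = {x : 5 <= 6x + 1 <= 7}
Solving: (5 - 1)/6 <= x <= (7 - 1)/6
= [0.666667, 1]
Intersecting with [0,1]: [0.666667, 1]
Measure = 1 - 0.666667 = 0.333333


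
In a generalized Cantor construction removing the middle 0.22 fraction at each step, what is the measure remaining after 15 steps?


Step 1: At each step, fraction remaining = 1 - 0.22 = 0.78
Step 2: After 15 steps, measure = (0.78)^15
Result = 0.024067


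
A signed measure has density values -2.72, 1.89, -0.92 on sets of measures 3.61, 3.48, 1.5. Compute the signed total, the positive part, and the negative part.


Step 1: Compute signed measure on each set:
  Set 1: -2.72 * 3.61 = -9.8192
  Set 2: 1.89 * 3.48 = 6.5772
  Set 3: -0.92 * 1.5 = -1.38
Step 2: Total signed measure = (-9.8192) + (6.5772) + (-1.38)
     = -4.622
Step 3: Positive part mu+(X) = sum of positive contributions = 6.5772
Step 4: Negative part mu-(X) = |sum of negative contributions| = 11.1992


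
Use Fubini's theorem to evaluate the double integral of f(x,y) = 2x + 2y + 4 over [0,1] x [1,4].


By Fubini, integrate in x first, then y.
Step 1: Fix y, integrate over x in [0,1]:
  integral(2x + 2y + 4, x=0..1)
  = 2*(1^2 - 0^2)/2 + (2y + 4)*(1 - 0)
  = 1 + (2y + 4)*1
  = 1 + 2y + 4
  = 5 + 2y
Step 2: Integrate over y in [1,4]:
  integral(5 + 2y, y=1..4)
  = 5*3 + 2*(4^2 - 1^2)/2
  = 15 + 15
  = 30


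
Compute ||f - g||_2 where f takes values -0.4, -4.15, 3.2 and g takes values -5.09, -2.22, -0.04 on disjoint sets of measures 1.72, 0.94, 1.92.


Step 1: Compute differences f_i - g_i:
  -0.4 - -5.09 = 4.69
  -4.15 - -2.22 = -1.93
  3.2 - -0.04 = 3.24
Step 2: Compute |diff|^2 * measure for each set:
  |4.69|^2 * 1.72 = 21.9961 * 1.72 = 37.833292
  |-1.93|^2 * 0.94 = 3.7249 * 0.94 = 3.501406
  |3.24|^2 * 1.92 = 10.4976 * 1.92 = 20.155392
Step 3: Sum = 61.49009
Step 4: ||f-g||_2 = (61.49009)^(1/2) = 7.841562


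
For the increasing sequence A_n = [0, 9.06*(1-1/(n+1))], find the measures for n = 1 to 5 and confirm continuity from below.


By continuity of measure from below: if A_n increases to A, then m(A_n) -> m(A).
Here A = [0, 9.06], so m(A) = 9.06
Step 1: a_1 = 9.06*(1 - 1/2) = 4.53, m(A_1) = 4.53
Step 2: a_2 = 9.06*(1 - 1/3) = 6.04, m(A_2) = 6.04
Step 3: a_3 = 9.06*(1 - 1/4) = 6.795, m(A_3) = 6.795
Step 4: a_4 = 9.06*(1 - 1/5) = 7.248, m(A_4) = 7.248
Step 5: a_5 = 9.06*(1 - 1/6) = 7.55, m(A_5) = 7.55
Limit: m(A_n) -> m([0,9.06]) = 9.06


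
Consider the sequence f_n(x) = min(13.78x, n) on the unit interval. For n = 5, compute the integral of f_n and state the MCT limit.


f(x) = 13.78x on [0,1]; f_n(x) = min(13.78x, n). At n = 5:
Step 1: f(x) reaches 5 at x = 5/13.78 = 0.362845
Step 2: integral(f_5) = integral(13.78x, 0, 0.362845) + integral(5, 0.362845, 1)
       = 13.78*0.362845^2/2 + 5*(1 - 0.362845)
       = 0.907112 + 3.185776
       = 4.092888
Step 3: As n -> infinity, f_n increases to f, so by MCT integral(f_n) -> integral(f) = 13.78/2 = 6.89.
Convergence: integral(f_5) = 4.092888 -> 6.89 as n -> infinity


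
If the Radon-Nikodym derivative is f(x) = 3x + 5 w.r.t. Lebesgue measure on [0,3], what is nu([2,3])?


nu(A) = integral_A (dnu/dmu) dmu = integral_2^3 (3x + 5) dx
Step 1: Antiderivative F(x) = (3/2)x^2 + 5x
Step 2: F(3) = (3/2)*3^2 + 5*3 = 13.5 + 15 = 28.5
Step 3: F(2) = (3/2)*2^2 + 5*2 = 6 + 10 = 16
Step 4: nu([2,3]) = F(3) - F(2) = 28.5 - 16 = 12.5


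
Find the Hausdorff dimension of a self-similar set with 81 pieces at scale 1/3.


For a self-similar set with N copies scaled by 1/r:
dim_H = log(N)/log(r) = log(81)/log(3)
= 4.394449/1.098612
= 4


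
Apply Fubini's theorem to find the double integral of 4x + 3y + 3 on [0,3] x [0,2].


By Fubini, integrate in x first, then y.
Step 1: Fix y, integrate over x in [0,3]:
  integral(4x + 3y + 3, x=0..3)
  = 4*(3^2 - 0^2)/2 + (3y + 3)*(3 - 0)
  = 18 + (3y + 3)*3
  = 18 + 9y + 9
  = 27 + 9y
Step 2: Integrate over y in [0,2]:
  integral(27 + 9y, y=0..2)
  = 27*2 + 9*(2^2 - 0^2)/2
  = 54 + 18
  = 72


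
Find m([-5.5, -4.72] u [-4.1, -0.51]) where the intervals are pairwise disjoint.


For pairwise disjoint intervals, m(union) = sum of lengths.
= (-4.72 - -5.5) + (-0.51 - -4.1)
= 0.78 + 3.59
= 4.37


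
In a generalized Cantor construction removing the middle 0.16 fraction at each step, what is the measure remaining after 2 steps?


Step 1: At each step, fraction remaining = 1 - 0.16 = 0.84
Step 2: After 2 steps, measure = (0.84)^2
Step 3: Computing the power step by step:
  After step 1: 0.84
  After step 2: 0.7056
Result = 0.7056


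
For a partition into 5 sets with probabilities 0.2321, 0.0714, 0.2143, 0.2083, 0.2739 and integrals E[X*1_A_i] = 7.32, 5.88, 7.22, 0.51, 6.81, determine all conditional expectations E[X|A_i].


For each cell A_i: E[X|A_i] = E[X*1_A_i] / P(A_i)
Step 1: E[X|A_1] = 7.32 / 0.2321 = 31.53813
Step 2: E[X|A_2] = 5.88 / 0.0714 = 82.352941
Step 3: E[X|A_3] = 7.22 / 0.2143 = 33.691087
Step 4: E[X|A_4] = 0.51 / 0.2083 = 2.448392
Step 5: E[X|A_5] = 6.81 / 0.2739 = 24.863089
Verification: E[X] = sum E[X*1_A_i] = 7.32 + 5.88 + 7.22 + 0.51 + 6.81 = 27.74


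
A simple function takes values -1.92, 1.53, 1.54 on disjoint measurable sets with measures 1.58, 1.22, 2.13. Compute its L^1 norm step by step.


Step 1: Compute |f_i|^1 for each value:
  |-1.92|^1 = 1.92
  |1.53|^1 = 1.53
  |1.54|^1 = 1.54
Step 2: Multiply by measures and sum:
  1.92 * 1.58 = 3.0336
  1.53 * 1.22 = 1.8666
  1.54 * 2.13 = 3.2802
Sum = 3.0336 + 1.8666 + 3.2802 = 8.1804
Step 3: Take the p-th root:
||f||_1 = (8.1804)^(1/1) = 8.1804


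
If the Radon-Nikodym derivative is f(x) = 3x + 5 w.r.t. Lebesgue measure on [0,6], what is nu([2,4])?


nu(A) = integral_A (dnu/dmu) dmu = integral_2^4 (3x + 5) dx
Step 1: Antiderivative F(x) = (3/2)x^2 + 5x
Step 2: F(4) = (3/2)*4^2 + 5*4 = 24 + 20 = 44
Step 3: F(2) = (3/2)*2^2 + 5*2 = 6 + 10 = 16
Step 4: nu([2,4]) = F(4) - F(2) = 44 - 16 = 28


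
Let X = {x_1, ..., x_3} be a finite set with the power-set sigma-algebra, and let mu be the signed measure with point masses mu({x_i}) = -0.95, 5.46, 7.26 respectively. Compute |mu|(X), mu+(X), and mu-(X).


Step 1: Every measurable set is a union of atoms (the cells / points), so a Hahn decomposition is
  obtained by grouping atoms by sign: P = union of atoms with mu > 0, N = union of the remaining atoms.
  Atoms in P (indices): 2, 3;  atoms in N (indices): 1
  Positive values: 5.46, 7.26
  Negative values: -0.95
Step 2: mu+(X) = mu(P) = sum of positive atom values = 12.72
Step 3: mu-(X) = -mu(N) = sum of |negative atom values| = 0.95
Step 4: |mu|(X) = mu+(X) + mu-(X) = 12.72 + 0.95 = 13.67


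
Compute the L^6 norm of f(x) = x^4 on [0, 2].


Step 1: ||f||_6 = (integral_0^2 |x^4|^6 dx)^(1/6)
     = (integral_0^2 x^24 dx)^(1/6)
Step 2: integral_0^2 x^24 dx = [x^25/(25)] from 0 to 2 = 2^25/25
     = 33554432/25 = 1.342177e+06
Step 3: ||f||_6 = (1.342177e+06)^(1/6) = 10.502717


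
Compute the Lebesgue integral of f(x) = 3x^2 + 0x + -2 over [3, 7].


The Lebesgue integral of a Riemann-integrable function agrees with the Riemann integral.
Antiderivative F(x) = (3/3)x^3 + (0/2)x^2 + -2x
F(7) = (3/3)*7^3 + (0/2)*7^2 + -2*7
     = (3/3)*343 + (0/2)*49 + -2*7
     = 343 + 0.0 + -14
     = 329
F(3) = 21
Integral = F(7) - F(3) = 329 - 21 = 308


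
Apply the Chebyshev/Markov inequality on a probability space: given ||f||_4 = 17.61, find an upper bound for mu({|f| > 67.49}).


Chebyshev/Markov inequality: mu(|f| > eps) <= (||f||_p / eps)^p
Step 1: ||f||_4 / eps = 17.61 / 67.49 = 0.260928
Step 2: Raise to power p = 4:
  (0.260928)^4 = 0.004635
Step 3: Therefore mu(|f| > 67.49) <= 0.004635


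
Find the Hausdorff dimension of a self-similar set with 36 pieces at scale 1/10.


For a self-similar set with N copies scaled by 1/r:
dim_H = log(N)/log(r) = log(36)/log(10)
= 3.583519/2.302585
= 1.556303


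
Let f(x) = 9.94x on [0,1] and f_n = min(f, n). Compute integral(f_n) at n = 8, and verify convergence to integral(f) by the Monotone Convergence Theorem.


f(x) = 9.94x on [0,1]; f_n(x) = min(9.94x, n). At n = 8:
Step 1: f(x) reaches 8 at x = 8/9.94 = 0.804829
Step 2: integral(f_8) = integral(9.94x, 0, 0.804829) + integral(8, 0.804829, 1)
       = 9.94*0.804829^2/2 + 8*(1 - 0.804829)
       = 3.219316 + 1.561368
       = 4.780684
Step 3: As n -> infinity, f_n increases to f, so by MCT integral(f_n) -> integral(f) = 9.94/2 = 4.97.
Convergence: integral(f_8) = 4.780684 -> 4.97 as n -> infinity


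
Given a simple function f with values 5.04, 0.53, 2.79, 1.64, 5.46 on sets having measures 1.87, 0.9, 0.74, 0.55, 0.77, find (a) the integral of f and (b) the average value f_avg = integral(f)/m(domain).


Step 1: Integral = sum(value_i * measure_i)
= 5.04*1.87 + 0.53*0.9 + 2.79*0.74 + 1.64*0.55 + 5.46*0.77
= 9.4248 + 0.477 + 2.0646 + 0.902 + 4.2042
= 17.0726
Step 2: Total measure of domain = 1.87 + 0.9 + 0.74 + 0.55 + 0.77 = 4.83
Step 3: Average value = 17.0726 / 4.83 = 3.5347


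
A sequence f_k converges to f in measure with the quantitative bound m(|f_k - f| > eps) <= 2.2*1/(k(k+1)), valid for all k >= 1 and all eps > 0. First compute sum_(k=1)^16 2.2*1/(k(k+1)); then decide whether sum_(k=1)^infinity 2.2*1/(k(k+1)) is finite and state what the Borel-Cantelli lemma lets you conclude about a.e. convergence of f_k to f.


Step 1: List the terms 2.2*1/(k(k+1)) for k = 1 to 16:
  k=1: 1.1
  k=2: 0.366667
  k=3: 0.183333
  k=4: 0.11
  k=5: 0.073333
  k=6: 0.052381
  k=7: 0.039286
  k=8: 0.030556
  k=9: 0.024444
  k=10: 0.02
  k=11: 0.016667
  k=12: 0.014103
  k=13: 0.012088
  k=14: 0.010476
  k=15: 0.009167
  k=16: 0.008088
Step 2: Partial sum = 1.1 + 0.366667 + 0.183333 + 0.11 + 0.073333 + 0.052381 + 0.039286 + 0.030556 + 0.024444 + 0.02 + 0.016667 + 0.014103 + 0.012088 + 0.010476 + 0.009167 + 0.008088
     = 2.070588
Step 3: The full series sum_(k>=1) 2.2*1/(k(k+1)) converges (telescoping series sum 1/(k(k+1)) = 1; a constant multiple of a convergent series converges).
Step 4: Fix eps > 0. Since sum_k m(|f_k - f| > eps) < infinity, the Borel-Cantelli lemma gives
        m(limsup_k {|f_k - f| > eps}) = 0, i.e. for a.e. x, |f_k(x) - f(x)| <= eps for all large k.
        Applying this with eps = 1/j for j = 1, 2, ... and intersecting the countably many full-measure sets,
        for a.e. x we get limsup_k |f_k(x) - f(x)| <= 1/j for every j, hence f_k -> f almost everywhere.
Conclusion: series converges; Borel-Cantelli yields f_k -> f a.e.


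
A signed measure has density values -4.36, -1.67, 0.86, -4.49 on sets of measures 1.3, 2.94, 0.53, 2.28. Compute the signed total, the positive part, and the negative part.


Step 1: Compute signed measure on each set:
  Set 1: -4.36 * 1.3 = -5.668
  Set 2: -1.67 * 2.94 = -4.9098
  Set 3: 0.86 * 0.53 = 0.4558
  Set 4: -4.49 * 2.28 = -10.2372
Step 2: Total signed measure = (-5.668) + (-4.9098) + (0.4558) + (-10.2372)
     = -20.3592
Step 3: Positive part mu+(X) = sum of positive contributions = 0.4558
Step 4: Negative part mu-(X) = |sum of negative contributions| = 20.815


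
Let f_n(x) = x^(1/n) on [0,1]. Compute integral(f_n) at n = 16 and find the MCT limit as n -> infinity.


At n = 16: f_16(x) = x^(1/16).
Step 1: integral(x^(1/16), 0, 1) = [x^(1/16+1) / (1/16+1)] from 0 to 1
     = 1 / (1/16 + 1) = 1 / ((16+1)/16) = 16/(16+1)
     = 16/17 = 0.941176
Step 2: As n -> infinity, f_n(x) = x^(1/n) -> 1 for x in (0,1], and f_n is increasing in n.
By MCT, lim_n integral(f_n) = integral(lim_n f_n) = integral(1, 0, 1) = 1.
Step 3: Verify convergence: 16/17 = 0.941176 -> 1


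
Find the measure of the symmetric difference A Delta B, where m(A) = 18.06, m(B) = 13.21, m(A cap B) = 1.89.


m(A Delta B) = m(A) + m(B) - 2*m(A n B)
= 18.06 + 13.21 - 2*1.89
= 18.06 + 13.21 - 3.78
= 27.49


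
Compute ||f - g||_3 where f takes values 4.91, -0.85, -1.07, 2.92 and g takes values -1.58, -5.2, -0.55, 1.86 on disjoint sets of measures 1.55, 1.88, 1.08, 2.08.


Step 1: Compute differences f_i - g_i:
  4.91 - -1.58 = 6.49
  -0.85 - -5.2 = 4.35
  -1.07 - -0.55 = -0.52
  2.92 - 1.86 = 1.06
Step 2: Compute |diff|^3 * measure for each set:
  |6.49|^3 * 1.55 = 273.359449 * 1.55 = 423.707146
  |4.35|^3 * 1.88 = 82.312875 * 1.88 = 154.748205
  |-0.52|^3 * 1.08 = 0.140608 * 1.08 = 0.151857
  |1.06|^3 * 2.08 = 1.191016 * 2.08 = 2.477313
Step 3: Sum = 581.084521
Step 4: ||f-g||_3 = (581.084521)^(1/3) = 8.344746


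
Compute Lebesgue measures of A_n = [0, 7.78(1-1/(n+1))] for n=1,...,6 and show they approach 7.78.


By continuity of measure from below: if A_n increases to A, then m(A_n) -> m(A).
Here A = [0, 7.78], so m(A) = 7.78
Step 1: a_1 = 7.78*(1 - 1/2) = 3.89, m(A_1) = 3.89
Step 2: a_2 = 7.78*(1 - 1/3) = 5.1867, m(A_2) = 5.1867
Step 3: a_3 = 7.78*(1 - 1/4) = 5.835, m(A_3) = 5.835
Step 4: a_4 = 7.78*(1 - 1/5) = 6.224, m(A_4) = 6.224
Step 5: a_5 = 7.78*(1 - 1/6) = 6.4833, m(A_5) = 6.4833
Step 6: a_6 = 7.78*(1 - 1/7) = 6.6686, m(A_6) = 6.6686
Limit: m(A_n) -> m([0,7.78]) = 7.78


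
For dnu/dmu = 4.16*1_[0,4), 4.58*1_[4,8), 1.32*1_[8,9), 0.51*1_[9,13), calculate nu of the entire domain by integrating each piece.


Integrate each piece of the Radon-Nikodym derivative:
Step 1: integral_0^4 4.16 dx = 4.16*(4-0) = 4.16*4 = 16.64
Step 2: integral_4^8 4.58 dx = 4.58*(8-4) = 4.58*4 = 18.32
Step 3: integral_8^9 1.32 dx = 1.32*(9-8) = 1.32*1 = 1.32
Step 4: integral_9^13 0.51 dx = 0.51*(13-9) = 0.51*4 = 2.04
Total: 16.64 + 18.32 + 1.32 + 2.04 = 38.32


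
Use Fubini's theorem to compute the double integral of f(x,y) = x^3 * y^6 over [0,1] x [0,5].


By Fubini's theorem, the double integral factors as a product of single integrals:
Step 1: integral_0^1 x^3 dx = [x^4/4] from 0 to 1
     = 1^4/4 = 0.25
Step 2: integral_0^5 y^6 dy = [y^7/7] from 0 to 5
     = 5^7/7 = 11160.714286
Step 3: Double integral = 0.25 * 11160.714286 = 2790.178571


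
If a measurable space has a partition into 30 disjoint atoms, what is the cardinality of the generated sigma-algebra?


Each element of the sigma-algebra is a union of some subset of the 30 atoms.
The number of such subsets is 2^30 = 1073741824.


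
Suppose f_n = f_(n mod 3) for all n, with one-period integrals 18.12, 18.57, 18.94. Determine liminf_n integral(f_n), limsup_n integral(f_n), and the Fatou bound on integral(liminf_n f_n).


The sequence (integral(f_n)) is periodic with period 3, repeating the values 18.12, 18.57, 18.94 indefinitely.
Step 1: For a periodic sequence, every tail (a_m, a_(m+1), ...) contains all 3 period values infinitely often.
Step 2: Hence inf of every tail = min of the period values = min(18.12, 18.57, 18.94) = 18.12.
        liminf_n integral(f_n) = sup over m of (inf of tail from m) = 18.12.
Step 3: Similarly sup of every tail = max of the period values = 18.94.
        limsup_n integral(f_n) = 18.94.
Step 4: Fatou's lemma: integral(liminf_n f_n) <= liminf_n integral(f_n) = 18.12.
        So the integral of the pointwise liminf is at most 18.12.


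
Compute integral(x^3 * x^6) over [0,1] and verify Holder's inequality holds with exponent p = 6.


Step 1: Exact integral of f*g = integral(x^9, 0, 1) = 1/10
     = 0.1
Step 2: Holder bound with p=6, q=1.2:
  ||f||_p = (integral x^18 dx)^(1/6) = (1/19)^(1/6) = 0.612173
  ||g||_q = (integral x^7.2 dx)^(1/1.2) = (1/8.2)^(1/1.2) = 0.173176
Step 3: Holder bound = ||f||_p * ||g||_q = 0.612173 * 0.173176 = 0.106014
Verification: 0.1 <= 0.106014 (Holder holds)


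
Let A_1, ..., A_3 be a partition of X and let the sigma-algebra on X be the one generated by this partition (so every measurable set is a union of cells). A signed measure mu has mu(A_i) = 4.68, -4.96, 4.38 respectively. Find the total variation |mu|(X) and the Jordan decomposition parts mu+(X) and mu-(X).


Step 1: Every measurable set is a union of atoms (the cells / points), so a Hahn decomposition is
  obtained by grouping atoms by sign: P = union of atoms with mu > 0, N = union of the remaining atoms.
  Atoms in P (indices): 1, 3;  atoms in N (indices): 2
  Positive values: 4.68, 4.38
  Negative values: -4.96
Step 2: mu+(X) = mu(P) = sum of positive atom values = 9.06
Step 3: mu-(X) = -mu(N) = sum of |negative atom values| = 4.96
Step 4: |mu|(X) = mu+(X) + mu-(X) = 9.06 + 4.96 = 14.02


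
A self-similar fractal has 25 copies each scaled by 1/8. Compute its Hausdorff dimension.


For a self-similar set with N copies scaled by 1/r:
dim_H = log(N)/log(r) = log(25)/log(8)
= 3.218876/2.079442
= 1.547952


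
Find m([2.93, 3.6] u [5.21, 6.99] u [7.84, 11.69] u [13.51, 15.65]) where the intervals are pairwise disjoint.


For pairwise disjoint intervals, m(union) = sum of lengths.
= (3.6 - 2.93) + (6.99 - 5.21) + (11.69 - 7.84) + (15.65 - 13.51)
= 0.67 + 1.78 + 3.85 + 2.14
= 8.44


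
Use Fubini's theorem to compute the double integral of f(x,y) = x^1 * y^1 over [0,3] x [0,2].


By Fubini's theorem, the double integral factors as a product of single integrals:
Step 1: integral_0^3 x^1 dx = [x^2/2] from 0 to 3
     = 3^2/2 = 4.5
Step 2: integral_0^2 y^1 dy = [y^2/2] from 0 to 2
     = 2^2/2 = 2
Step 3: Double integral = 4.5 * 2 = 9


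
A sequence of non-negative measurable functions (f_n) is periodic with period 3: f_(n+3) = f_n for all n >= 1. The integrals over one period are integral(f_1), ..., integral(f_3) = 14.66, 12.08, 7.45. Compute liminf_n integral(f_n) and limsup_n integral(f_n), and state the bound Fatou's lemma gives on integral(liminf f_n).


The sequence (integral(f_n)) is periodic with period 3, repeating the values 14.66, 12.08, 7.45 indefinitely.
Step 1: For a periodic sequence, every tail (a_m, a_(m+1), ...) contains all 3 period values infinitely often.
Step 2: Hence inf of every tail = min of the period values = min(14.66, 12.08, 7.45) = 7.45.
        liminf_n integral(f_n) = sup over m of (inf of tail from m) = 7.45.
Step 3: Similarly sup of every tail = max of the period values = 14.66.
        limsup_n integral(f_n) = 14.66.
Step 4: Fatou's lemma: integral(liminf_n f_n) <= liminf_n integral(f_n) = 7.45.
        So the integral of the pointwise liminf is at most 7.45.


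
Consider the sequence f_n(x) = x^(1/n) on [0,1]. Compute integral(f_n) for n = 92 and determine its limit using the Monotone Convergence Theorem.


At n = 92: f_92(x) = x^(1/92).
Step 1: integral(x^(1/92), 0, 1) = [x^(1/92+1) / (1/92+1)] from 0 to 1
     = 1 / (1/92 + 1) = 1 / ((92+1)/92) = 92/(92+1)
     = 92/93 = 0.989247
Step 2: As n -> infinity, f_n(x) = x^(1/n) -> 1 for x in (0,1], and f_n is increasing in n.
By MCT, lim_n integral(f_n) = integral(lim_n f_n) = integral(1, 0, 1) = 1.
Step 3: Verify convergence: 92/93 = 0.989247 -> 1


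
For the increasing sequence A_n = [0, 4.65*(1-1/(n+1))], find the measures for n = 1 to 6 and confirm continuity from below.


By continuity of measure from below: if A_n increases to A, then m(A_n) -> m(A).
Here A = [0, 4.65], so m(A) = 4.65
Step 1: a_1 = 4.65*(1 - 1/2) = 2.325, m(A_1) = 2.325
Step 2: a_2 = 4.65*(1 - 1/3) = 3.1, m(A_2) = 3.1
Step 3: a_3 = 4.65*(1 - 1/4) = 3.4875, m(A_3) = 3.4875
Step 4: a_4 = 4.65*(1 - 1/5) = 3.72, m(A_4) = 3.72
Step 5: a_5 = 4.65*(1 - 1/6) = 3.875, m(A_5) = 3.875
Step 6: a_6 = 4.65*(1 - 1/7) = 3.9857, m(A_6) = 3.9857
Limit: m(A_n) -> m([0,4.65]) = 4.65


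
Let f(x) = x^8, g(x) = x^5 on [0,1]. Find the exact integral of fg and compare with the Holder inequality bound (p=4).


Step 1: Exact integral of f*g = integral(x^13, 0, 1) = 1/14
     = 0.071429
Step 2: Holder bound with p=4, q=1.333333:
  ||f||_p = (integral x^32 dx)^(1/4) = (1/33)^(1/4) = 0.417226
  ||g||_q = (integral x^6.666667 dx)^(1/1.333333) = (1/7.666667)^(1/1.333333) = 0.217043
Step 3: Holder bound = ||f||_p * ||g||_q = 0.417226 * 0.217043 = 0.090556
Verification: 0.071429 <= 0.090556 (Holder holds)


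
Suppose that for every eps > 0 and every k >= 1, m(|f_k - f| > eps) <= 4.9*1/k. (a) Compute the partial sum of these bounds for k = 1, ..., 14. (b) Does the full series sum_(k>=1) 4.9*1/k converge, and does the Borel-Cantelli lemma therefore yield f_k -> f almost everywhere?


Step 1: List the terms 4.9*1/k for k = 1 to 14:
  k=1: 4.9
  k=2: 2.45
  k=3: 1.633333
  k=4: 1.225
  k=5: 0.98
  k=6: 0.816667
  k=7: 0.7
  k=8: 0.6125
  k=9: 0.544444
  k=10: 0.49
  k=11: 0.445455
  k=12: 0.408333
  k=13: 0.376923
  k=14: 0.35
Step 2: Partial sum = 4.9 + 2.45 + 1.633333 + 1.225 + 0.98 + 0.816667 + 0.7 + 0.6125 + 0.544444 + 0.49 + 0.445455 + 0.408333 + 0.376923 + 0.35
     = 15.932655
Step 3: The full series sum_(k>=1) 4.9*1/k diverges (harmonic series, p = 1; a nonzero constant multiple of a divergent series diverges).
Step 4: The (first) Borel-Cantelli lemma requires a summable sequence of measures, so it does not apply here;
        from this bound alone no conclusion about a.e. convergence can be drawn (convergence in measure still
        gives an a.e.-convergent subsequence, but not a.e. convergence of the whole sequence).
Conclusion: series diverges; Borel-Cantelli is inconclusive about a.e. convergence of f_k.
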